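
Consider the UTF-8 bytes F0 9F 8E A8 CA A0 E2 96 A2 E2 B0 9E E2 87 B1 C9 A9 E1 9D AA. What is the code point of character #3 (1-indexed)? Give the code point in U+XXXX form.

U+25A2

Offset 0: leading byte 0xF0 = 11110000 → 4-byte char #1 = F0 9F 8E A8.
Offset 4: leading byte 0xCA = 11001010 → 2-byte char #2 = CA A0.
Offset 6: leading byte 0xE2 = 11100010 → 3-byte char #3 = E2 96 A2.
Leading byte 0xE2 = 11100010 matches 1110xxxx → 3-byte sequence.
Byte 1: 0xE2 = 11100010, payload 0010 (4 bits).
Byte 2: 0x96 = 10010110 (10xxxxxx ✓), payload 010110.
Byte 3: 0xA2 = 10100010 (10xxxxxx ✓), payload 100010.
Concatenate: 0010010110100010 = 0x25A2 (16 bits → U+25A2).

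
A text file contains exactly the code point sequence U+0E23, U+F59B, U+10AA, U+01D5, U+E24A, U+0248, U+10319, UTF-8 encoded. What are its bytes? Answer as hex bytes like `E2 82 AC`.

U+0E23: 3-byte form → E0 B8 A3.
U+F59B: 3-byte form → EF 96 9B.
U+10AA: 3-byte form → E1 82 AA.
U+01D5: 2-byte form → C7 95.
U+E24A: 3-byte form → EE 89 8A.
U+0248: 2-byte form → C9 88.
U+10319: 4-byte form → F0 90 8C 99.
Concatenated (20 bytes): E0 B8 A3 EF 96 9B E1 82 AA C7 95 EE 89 8A C9 88 F0 90 8C 99.

E0 B8 A3 EF 96 9B E1 82 AA C7 95 EE 89 8A C9 88 F0 90 8C 99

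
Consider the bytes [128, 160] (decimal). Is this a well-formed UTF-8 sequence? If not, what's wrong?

Byte 0x80 = 10000000 has the form 10xxxxxx — a continuation byte — but there is no preceding leading byte.

invalid (continuation byte with no leading byte)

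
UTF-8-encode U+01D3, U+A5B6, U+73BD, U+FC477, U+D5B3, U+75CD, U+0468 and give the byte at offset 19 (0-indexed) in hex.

0xA8

U+01D3 → 2-byte form C7 93 at offsets 0–1.
U+A5B6 → 3-byte form EA 96 B6 at offsets 2–4.
U+73BD → 3-byte form E7 8E BD at offsets 5–7.
U+FC477 → 4-byte form F3 BC 91 B7 at offsets 8–11.
U+D5B3 → 3-byte form ED 96 B3 at offsets 12–14.
U+75CD → 3-byte form E7 97 8D at offsets 15–17.
U+0468 → 2-byte form D1 A8 at offsets 18–19.
Offset 19 falls in char 7's range; it's byte 2 of D1 A8 = 0xA8.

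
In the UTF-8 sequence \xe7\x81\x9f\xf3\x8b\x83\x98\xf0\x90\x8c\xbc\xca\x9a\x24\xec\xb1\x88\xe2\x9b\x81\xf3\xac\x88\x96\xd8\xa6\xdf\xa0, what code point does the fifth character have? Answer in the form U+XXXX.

Offset 0: leading byte 0xE7 = 11100111 → 3-byte char #1 = E7 81 9F.
Offset 3: leading byte 0xF3 = 11110011 → 4-byte char #2 = F3 8B 83 98.
Offset 7: leading byte 0xF0 = 11110000 → 4-byte char #3 = F0 90 8C BC.
Offset 11: leading byte 0xCA = 11001010 → 2-byte char #4 = CA 9A.
Offset 13: leading byte 0x24 = 00100100 → 1-byte char #5 = 24.
Leading byte 0x24 = 00100100 matches 0xxxxxxx → 1-byte sequence.
Byte 1: 0x24 = 00100100, payload 0100100 (7 bits).
Concatenate: 0100100 = 0x24 (7 bits → U+0024).

U+0024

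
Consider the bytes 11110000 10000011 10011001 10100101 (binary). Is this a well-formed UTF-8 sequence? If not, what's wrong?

Leading byte 0xF0 = 11110000 → 4-byte form.
Continuation bytes all match 10xxxxxx. Payload decodes to 0x3665.
But 0x3665 < 0x10000, the minimum for a 4-byte sequence — this is an overlong encoding.

invalid (overlong encoding)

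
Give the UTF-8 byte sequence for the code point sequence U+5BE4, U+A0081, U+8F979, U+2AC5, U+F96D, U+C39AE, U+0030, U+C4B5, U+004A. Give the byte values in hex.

E5 AF A4 F2 A0 82 81 F2 8F A5 B9 E2 AB 85 EF A5 AD F3 83 A6 AE 30 EC 92 B5 4A

U+5BE4: 3-byte form → E5 AF A4.
U+A0081: 4-byte form → F2 A0 82 81.
U+8F979: 4-byte form → F2 8F A5 B9.
U+2AC5: 3-byte form → E2 AB 85.
U+F96D: 3-byte form → EF A5 AD.
U+C39AE: 4-byte form → F3 83 A6 AE.
U+0030: 1-byte form → 30.
U+C4B5: 3-byte form → EC 92 B5.
U+004A: 1-byte form → 4A.
Concatenated (26 bytes): E5 AF A4 F2 A0 82 81 F2 8F A5 B9 E2 AB 85 EF A5 AD F3 83 A6 AE 30 EC 92 B5 4A.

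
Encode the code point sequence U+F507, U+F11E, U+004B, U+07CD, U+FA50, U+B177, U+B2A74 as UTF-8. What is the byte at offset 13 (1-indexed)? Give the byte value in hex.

1-indexed offset 13 is 0-indexed offset 12.
U+F507 → 3-byte form EF 94 87 at offsets 0–2.
U+F11E → 3-byte form EF 84 9E at offsets 3–5.
U+004B → 1-byte form 4B at offsets 6–6.
U+07CD → 2-byte form DF 8D at offsets 7–8.
U+FA50 → 3-byte form EF A9 90 at offsets 9–11.
U+B177 → 3-byte form EB 85 B7 at offsets 12–14.
Offset 12 falls in char 6's range; it's byte 1 of EB 85 B7 = 0xEB.

0xEB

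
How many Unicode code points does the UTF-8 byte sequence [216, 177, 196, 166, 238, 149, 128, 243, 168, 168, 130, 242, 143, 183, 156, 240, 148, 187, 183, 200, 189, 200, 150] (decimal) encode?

8

Byte at offset 0: 0xD8 = 11011000 → 2-byte char (#1). Advance 2.
Byte at offset 2: 0xC4 = 11000100 → 2-byte char (#2). Advance 2.
Byte at offset 4: 0xEE = 11101110 → 3-byte char (#3). Advance 3.
Byte at offset 7: 0xF3 = 11110011 → 4-byte char (#4). Advance 4.
Byte at offset 11: 0xF2 = 11110010 → 4-byte char (#5). Advance 4.
Byte at offset 15: 0xF0 = 11110000 → 4-byte char (#6). Advance 4.
Byte at offset 19: 0xC8 = 11001000 → 2-byte char (#7). Advance 2.
Byte at offset 21: 0xC8 = 11001000 → 2-byte char (#8). Advance 2.
Reached end at offset 23 after 8 code points.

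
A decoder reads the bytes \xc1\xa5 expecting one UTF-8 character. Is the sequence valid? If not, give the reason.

Leading byte 0xC1 = 11000001 → 2-byte form.
Continuation bytes all match 10xxxxxx. Payload decodes to 0x65.
But 0x65 < 0x80, the minimum for a 2-byte sequence — this is an overlong encoding.

invalid (overlong encoding)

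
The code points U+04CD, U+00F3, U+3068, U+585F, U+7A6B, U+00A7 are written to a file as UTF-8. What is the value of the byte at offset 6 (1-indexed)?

0x81

1-indexed offset 6 is 0-indexed offset 5.
U+04CD → 2-byte form D3 8D at offsets 0–1.
U+00F3 → 2-byte form C3 B3 at offsets 2–3.
U+3068 → 3-byte form E3 81 A8 at offsets 4–6.
Offset 5 falls in char 3's range; it's byte 2 of E3 81 A8 = 0x81.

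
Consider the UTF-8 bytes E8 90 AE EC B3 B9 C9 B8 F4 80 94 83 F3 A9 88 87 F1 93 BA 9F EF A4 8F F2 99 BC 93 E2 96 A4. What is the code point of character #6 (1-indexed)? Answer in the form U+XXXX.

U+53E9F

Offset 0: leading byte 0xE8 = 11101000 → 3-byte char #1 = E8 90 AE.
Offset 3: leading byte 0xEC = 11101100 → 3-byte char #2 = EC B3 B9.
Offset 6: leading byte 0xC9 = 11001001 → 2-byte char #3 = C9 B8.
Offset 8: leading byte 0xF4 = 11110100 → 4-byte char #4 = F4 80 94 83.
Offset 12: leading byte 0xF3 = 11110011 → 4-byte char #5 = F3 A9 88 87.
Offset 16: leading byte 0xF1 = 11110001 → 4-byte char #6 = F1 93 BA 9F.
Leading byte 0xF1 = 11110001 matches 11110xxx → 4-byte sequence.
Byte 1: 0xF1 = 11110001, payload 001 (3 bits).
Byte 2: 0x93 = 10010011 (10xxxxxx ✓), payload 010011.
Byte 3: 0xBA = 10111010 (10xxxxxx ✓), payload 111010.
Byte 4: 0x9F = 10011111 (10xxxxxx ✓), payload 011111.
Concatenate: 001010011111010011111 = 0x53E9F (21 bits → U+53E9F).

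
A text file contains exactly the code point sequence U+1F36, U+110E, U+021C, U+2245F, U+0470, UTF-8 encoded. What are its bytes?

U+1F36: 3-byte form → E1 BC B6.
U+110E: 3-byte form → E1 84 8E.
U+021C: 2-byte form → C8 9C.
U+2245F: 4-byte form → F0 A2 91 9F.
U+0470: 2-byte form → D1 B0.
Concatenated (14 bytes): E1 BC B6 E1 84 8E C8 9C F0 A2 91 9F D1 B0.

E1 BC B6 E1 84 8E C8 9C F0 A2 91 9F D1 B0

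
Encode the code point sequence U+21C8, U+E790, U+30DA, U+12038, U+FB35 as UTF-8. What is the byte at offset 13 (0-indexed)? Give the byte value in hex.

0xEF

U+21C8 → 3-byte form E2 87 88 at offsets 0–2.
U+E790 → 3-byte form EE 9E 90 at offsets 3–5.
U+30DA → 3-byte form E3 83 9A at offsets 6–8.
U+12038 → 4-byte form F0 92 80 B8 at offsets 9–12.
U+FB35 → 3-byte form EF AC B5 at offsets 13–15.
Offset 13 falls in char 5's range; it's byte 1 of EF AC B5 = 0xEF.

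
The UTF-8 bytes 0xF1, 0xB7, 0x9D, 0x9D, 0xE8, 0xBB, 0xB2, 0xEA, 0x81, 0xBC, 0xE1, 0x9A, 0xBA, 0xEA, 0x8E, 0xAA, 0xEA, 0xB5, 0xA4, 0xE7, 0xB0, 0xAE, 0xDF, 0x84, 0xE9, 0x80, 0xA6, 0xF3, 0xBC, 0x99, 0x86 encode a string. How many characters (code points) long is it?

10

Byte at offset 0: 0xF1 = 11110001 → 4-byte char (#1). Advance 4.
Byte at offset 4: 0xE8 = 11101000 → 3-byte char (#2). Advance 3.
Byte at offset 7: 0xEA = 11101010 → 3-byte char (#3). Advance 3.
Byte at offset 10: 0xE1 = 11100001 → 3-byte char (#4). Advance 3.
Byte at offset 13: 0xEA = 11101010 → 3-byte char (#5). Advance 3.
Byte at offset 16: 0xEA = 11101010 → 3-byte char (#6). Advance 3.
Byte at offset 19: 0xE7 = 11100111 → 3-byte char (#7). Advance 3.
Byte at offset 22: 0xDF = 11011111 → 2-byte char (#8). Advance 2.
Byte at offset 24: 0xE9 = 11101001 → 3-byte char (#9). Advance 3.
Byte at offset 27: 0xF3 = 11110011 → 4-byte char (#10). Advance 4.
Reached end at offset 31 after 10 code points.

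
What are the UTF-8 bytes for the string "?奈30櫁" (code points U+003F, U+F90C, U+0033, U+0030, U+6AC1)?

U+003F: 1-byte form → 3F.
U+F90C: 3-byte form → EF A4 8C.
U+0033: 1-byte form → 33.
U+0030: 1-byte form → 30.
U+6AC1: 3-byte form → E6 AB 81.
Concatenated (9 bytes): 3F EF A4 8C 33 30 E6 AB 81.

3F EF A4 8C 33 30 E6 AB 81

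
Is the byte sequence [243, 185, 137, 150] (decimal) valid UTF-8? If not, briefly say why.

valid

Leading byte 0xF3 = 11110011 → 4-byte form.
Continuation bytes 0xB9=10111001, 0x89=10001001, 0x96=10010110 all match 10xxxxxx.
Decoded value 0xF9256 is ≥ 0x10000 (shortest form) and not a surrogate.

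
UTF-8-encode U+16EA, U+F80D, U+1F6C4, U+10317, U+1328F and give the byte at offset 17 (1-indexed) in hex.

1-indexed offset 17 is 0-indexed offset 16.
U+16EA → 3-byte form E1 9B AA at offsets 0–2.
U+F80D → 3-byte form EF A0 8D at offsets 3–5.
U+1F6C4 → 4-byte form F0 9F 9B 84 at offsets 6–9.
U+10317 → 4-byte form F0 90 8C 97 at offsets 10–13.
U+1328F → 4-byte form F0 93 8A 8F at offsets 14–17.
Offset 16 falls in char 5's range; it's byte 3 of F0 93 8A 8F = 0x8A.

0x8A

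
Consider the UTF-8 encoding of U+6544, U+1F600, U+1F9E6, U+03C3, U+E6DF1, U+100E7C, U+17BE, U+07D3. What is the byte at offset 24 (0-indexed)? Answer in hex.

0xDF

U+6544 → 3-byte form E6 95 84 at offsets 0–2.
U+1F600 → 4-byte form F0 9F 98 80 at offsets 3–6.
U+1F9E6 → 4-byte form F0 9F A7 A6 at offsets 7–10.
U+03C3 → 2-byte form CF 83 at offsets 11–12.
U+E6DF1 → 4-byte form F3 A6 B7 B1 at offsets 13–16.
U+100E7C → 4-byte form F4 80 B9 BC at offsets 17–20.
U+17BE → 3-byte form E1 9E BE at offsets 21–23.
U+07D3 → 2-byte form DF 93 at offsets 24–25.
Offset 24 falls in char 8's range; it's byte 1 of DF 93 = 0xDF.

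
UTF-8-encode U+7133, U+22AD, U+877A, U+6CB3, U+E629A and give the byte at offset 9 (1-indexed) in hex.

1-indexed offset 9 is 0-indexed offset 8.
U+7133 → 3-byte form E7 84 B3 at offsets 0–2.
U+22AD → 3-byte form E2 8A AD at offsets 3–5.
U+877A → 3-byte form E8 9D BA at offsets 6–8.
Offset 8 falls in char 3's range; it's byte 3 of E8 9D BA = 0xBA.

0xBA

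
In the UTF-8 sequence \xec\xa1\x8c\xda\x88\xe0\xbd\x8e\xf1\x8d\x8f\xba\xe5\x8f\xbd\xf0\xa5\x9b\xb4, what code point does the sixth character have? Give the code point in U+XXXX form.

U+256F4

Offset 0: leading byte 0xEC = 11101100 → 3-byte char #1 = EC A1 8C.
Offset 3: leading byte 0xDA = 11011010 → 2-byte char #2 = DA 88.
Offset 5: leading byte 0xE0 = 11100000 → 3-byte char #3 = E0 BD 8E.
Offset 8: leading byte 0xF1 = 11110001 → 4-byte char #4 = F1 8D 8F BA.
Offset 12: leading byte 0xE5 = 11100101 → 3-byte char #5 = E5 8F BD.
Offset 15: leading byte 0xF0 = 11110000 → 4-byte char #6 = F0 A5 9B B4.
Leading byte 0xF0 = 11110000 matches 11110xxx → 4-byte sequence.
Byte 1: 0xF0 = 11110000, payload 000 (3 bits).
Byte 2: 0xA5 = 10100101 (10xxxxxx ✓), payload 100101.
Byte 3: 0x9B = 10011011 (10xxxxxx ✓), payload 011011.
Byte 4: 0xB4 = 10110100 (10xxxxxx ✓), payload 110100.
Concatenate: 000100101011011110100 = 0x256F4 (21 bits → U+256F4).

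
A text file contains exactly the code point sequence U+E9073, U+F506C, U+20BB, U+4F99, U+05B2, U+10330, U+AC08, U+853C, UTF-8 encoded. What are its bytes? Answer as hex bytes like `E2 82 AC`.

F3 A9 81 B3 F3 B5 81 AC E2 82 BB E4 BE 99 D6 B2 F0 90 8C B0 EA B0 88 E8 94 BC

U+E9073: 4-byte form → F3 A9 81 B3.
U+F506C: 4-byte form → F3 B5 81 AC.
U+20BB: 3-byte form → E2 82 BB.
U+4F99: 3-byte form → E4 BE 99.
U+05B2: 2-byte form → D6 B2.
U+10330: 4-byte form → F0 90 8C B0.
U+AC08: 3-byte form → EA B0 88.
U+853C: 3-byte form → E8 94 BC.
Concatenated (26 bytes): F3 A9 81 B3 F3 B5 81 AC E2 82 BB E4 BE 99 D6 B2 F0 90 8C B0 EA B0 88 E8 94 BC.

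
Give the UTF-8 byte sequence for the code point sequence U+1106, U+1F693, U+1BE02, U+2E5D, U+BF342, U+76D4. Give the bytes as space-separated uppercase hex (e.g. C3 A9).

U+1106: 3-byte form → E1 84 86.
U+1F693: 4-byte form → F0 9F 9A 93.
U+1BE02: 4-byte form → F0 9B B8 82.
U+2E5D: 3-byte form → E2 B9 9D.
U+BF342: 4-byte form → F2 BF 8D 82.
U+76D4: 3-byte form → E7 9B 94.
Concatenated (21 bytes): E1 84 86 F0 9F 9A 93 F0 9B B8 82 E2 B9 9D F2 BF 8D 82 E7 9B 94.

E1 84 86 F0 9F 9A 93 F0 9B B8 82 E2 B9 9D F2 BF 8D 82 E7 9B 94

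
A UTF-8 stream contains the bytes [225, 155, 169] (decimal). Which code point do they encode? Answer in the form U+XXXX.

Leading byte 0xE1 = 11100001 matches 1110xxxx → 3-byte sequence.
Byte 1: 0xE1 = 11100001, payload 0001 (4 bits).
Byte 2: 0x9B = 10011011 (10xxxxxx ✓), payload 011011.
Byte 3: 0xA9 = 10101001 (10xxxxxx ✓), payload 101001.
Concatenate: 0001011011101001 = 0x16E9 (16 bits → U+16E9).

U+16E9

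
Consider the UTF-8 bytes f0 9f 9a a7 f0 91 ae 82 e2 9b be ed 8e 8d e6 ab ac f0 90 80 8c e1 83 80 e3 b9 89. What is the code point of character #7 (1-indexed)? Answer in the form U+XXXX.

U+10C0

Offset 0: leading byte 0xF0 = 11110000 → 4-byte char #1 = F0 9F 9A A7.
Offset 4: leading byte 0xF0 = 11110000 → 4-byte char #2 = F0 91 AE 82.
Offset 8: leading byte 0xE2 = 11100010 → 3-byte char #3 = E2 9B BE.
Offset 11: leading byte 0xED = 11101101 → 3-byte char #4 = ED 8E 8D.
Offset 14: leading byte 0xE6 = 11100110 → 3-byte char #5 = E6 AB AC.
Offset 17: leading byte 0xF0 = 11110000 → 4-byte char #6 = F0 90 80 8C.
Offset 21: leading byte 0xE1 = 11100001 → 3-byte char #7 = E1 83 80.
Leading byte 0xE1 = 11100001 matches 1110xxxx → 3-byte sequence.
Byte 1: 0xE1 = 11100001, payload 0001 (4 bits).
Byte 2: 0x83 = 10000011 (10xxxxxx ✓), payload 000011.
Byte 3: 0x80 = 10000000 (10xxxxxx ✓), payload 000000.
Concatenate: 0001000011000000 = 0x10C0 (16 bits → U+10C0).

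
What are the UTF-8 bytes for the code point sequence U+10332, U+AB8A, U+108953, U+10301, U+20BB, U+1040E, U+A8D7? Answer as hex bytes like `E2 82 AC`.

U+10332: 4-byte form → F0 90 8C B2.
U+AB8A: 3-byte form → EA AE 8A.
U+108953: 4-byte form → F4 88 A5 93.
U+10301: 4-byte form → F0 90 8C 81.
U+20BB: 3-byte form → E2 82 BB.
U+1040E: 4-byte form → F0 90 90 8E.
U+A8D7: 3-byte form → EA A3 97.
Concatenated (25 bytes): F0 90 8C B2 EA AE 8A F4 88 A5 93 F0 90 8C 81 E2 82 BB F0 90 90 8E EA A3 97.

F0 90 8C B2 EA AE 8A F4 88 A5 93 F0 90 8C 81 E2 82 BB F0 90 90 8E EA A3 97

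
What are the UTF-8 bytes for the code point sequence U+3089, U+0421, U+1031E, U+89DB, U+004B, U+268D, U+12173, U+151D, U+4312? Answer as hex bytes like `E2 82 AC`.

E3 82 89 D0 A1 F0 90 8C 9E E8 A7 9B 4B E2 9A 8D F0 92 85 B3 E1 94 9D E4 8C 92

U+3089: 3-byte form → E3 82 89.
U+0421: 2-byte form → D0 A1.
U+1031E: 4-byte form → F0 90 8C 9E.
U+89DB: 3-byte form → E8 A7 9B.
U+004B: 1-byte form → 4B.
U+268D: 3-byte form → E2 9A 8D.
U+12173: 4-byte form → F0 92 85 B3.
U+151D: 3-byte form → E1 94 9D.
U+4312: 3-byte form → E4 8C 92.
Concatenated (26 bytes): E3 82 89 D0 A1 F0 90 8C 9E E8 A7 9B 4B E2 9A 8D F0 92 85 B3 E1 94 9D E4 8C 92.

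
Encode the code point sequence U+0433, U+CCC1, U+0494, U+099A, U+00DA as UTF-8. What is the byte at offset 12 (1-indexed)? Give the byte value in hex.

0x9A

1-indexed offset 12 is 0-indexed offset 11.
U+0433 → 2-byte form D0 B3 at offsets 0–1.
U+CCC1 → 3-byte form EC B3 81 at offsets 2–4.
U+0494 → 2-byte form D2 94 at offsets 5–6.
U+099A → 3-byte form E0 A6 9A at offsets 7–9.
U+00DA → 2-byte form C3 9A at offsets 10–11.
Offset 11 falls in char 5's range; it's byte 2 of C3 9A = 0x9A.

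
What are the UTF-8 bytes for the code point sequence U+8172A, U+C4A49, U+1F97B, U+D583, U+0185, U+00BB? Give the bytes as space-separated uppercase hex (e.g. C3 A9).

F2 81 9C AA F3 84 A9 89 F0 9F A5 BB ED 96 83 C6 85 C2 BB

U+8172A: 4-byte form → F2 81 9C AA.
U+C4A49: 4-byte form → F3 84 A9 89.
U+1F97B: 4-byte form → F0 9F A5 BB.
U+D583: 3-byte form → ED 96 83.
U+0185: 2-byte form → C6 85.
U+00BB: 2-byte form → C2 BB.
Concatenated (19 bytes): F2 81 9C AA F3 84 A9 89 F0 9F A5 BB ED 96 83 C6 85 C2 BB.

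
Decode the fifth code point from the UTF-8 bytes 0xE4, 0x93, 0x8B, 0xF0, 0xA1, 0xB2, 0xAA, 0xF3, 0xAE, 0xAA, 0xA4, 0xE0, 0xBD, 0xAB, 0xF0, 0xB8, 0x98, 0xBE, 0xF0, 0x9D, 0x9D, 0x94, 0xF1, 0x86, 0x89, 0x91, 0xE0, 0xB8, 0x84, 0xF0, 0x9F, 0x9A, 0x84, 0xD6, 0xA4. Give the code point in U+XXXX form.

Offset 0: leading byte 0xE4 = 11100100 → 3-byte char #1 = E4 93 8B.
Offset 3: leading byte 0xF0 = 11110000 → 4-byte char #2 = F0 A1 B2 AA.
Offset 7: leading byte 0xF3 = 11110011 → 4-byte char #3 = F3 AE AA A4.
Offset 11: leading byte 0xE0 = 11100000 → 3-byte char #4 = E0 BD AB.
Offset 14: leading byte 0xF0 = 11110000 → 4-byte char #5 = F0 B8 98 BE.
Leading byte 0xF0 = 11110000 matches 11110xxx → 4-byte sequence.
Byte 1: 0xF0 = 11110000, payload 000 (3 bits).
Byte 2: 0xB8 = 10111000 (10xxxxxx ✓), payload 111000.
Byte 3: 0x98 = 10011000 (10xxxxxx ✓), payload 011000.
Byte 4: 0xBE = 10111110 (10xxxxxx ✓), payload 111110.
Concatenate: 000111000011000111110 = 0x3863E (21 bits → U+3863E).

U+3863E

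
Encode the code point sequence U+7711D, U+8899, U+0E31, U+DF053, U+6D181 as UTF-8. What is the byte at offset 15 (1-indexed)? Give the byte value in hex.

0xF1

1-indexed offset 15 is 0-indexed offset 14.
U+7711D → 4-byte form F1 B7 84 9D at offsets 0–3.
U+8899 → 3-byte form E8 A2 99 at offsets 4–6.
U+0E31 → 3-byte form E0 B8 B1 at offsets 7–9.
U+DF053 → 4-byte form F3 9F 81 93 at offsets 10–13.
U+6D181 → 4-byte form F1 AD 86 81 at offsets 14–17.
Offset 14 falls in char 5's range; it's byte 1 of F1 AD 86 81 = 0xF1.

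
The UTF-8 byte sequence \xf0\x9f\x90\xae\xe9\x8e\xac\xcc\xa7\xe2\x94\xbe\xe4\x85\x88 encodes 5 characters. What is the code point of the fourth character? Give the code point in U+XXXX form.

Offset 0: leading byte 0xF0 = 11110000 → 4-byte char #1 = F0 9F 90 AE.
Offset 4: leading byte 0xE9 = 11101001 → 3-byte char #2 = E9 8E AC.
Offset 7: leading byte 0xCC = 11001100 → 2-byte char #3 = CC A7.
Offset 9: leading byte 0xE2 = 11100010 → 3-byte char #4 = E2 94 BE.
Leading byte 0xE2 = 11100010 matches 1110xxxx → 3-byte sequence.
Byte 1: 0xE2 = 11100010, payload 0010 (4 bits).
Byte 2: 0x94 = 10010100 (10xxxxxx ✓), payload 010100.
Byte 3: 0xBE = 10111110 (10xxxxxx ✓), payload 111110.
Concatenate: 0010010100111110 = 0x253E (16 bits → U+253E).

U+253E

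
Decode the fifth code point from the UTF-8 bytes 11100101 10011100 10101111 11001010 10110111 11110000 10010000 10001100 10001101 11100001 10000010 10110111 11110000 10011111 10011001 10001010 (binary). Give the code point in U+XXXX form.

U+1F64A

Offset 0: leading byte 0xE5 = 11100101 → 3-byte char #1 = E5 9C AF.
Offset 3: leading byte 0xCA = 11001010 → 2-byte char #2 = CA B7.
Offset 5: leading byte 0xF0 = 11110000 → 4-byte char #3 = F0 90 8C 8D.
Offset 9: leading byte 0xE1 = 11100001 → 3-byte char #4 = E1 82 B7.
Offset 12: leading byte 0xF0 = 11110000 → 4-byte char #5 = F0 9F 99 8A.
Leading byte 0xF0 = 11110000 matches 11110xxx → 4-byte sequence.
Byte 1: 0xF0 = 11110000, payload 000 (3 bits).
Byte 2: 0x9F = 10011111 (10xxxxxx ✓), payload 011111.
Byte 3: 0x99 = 10011001 (10xxxxxx ✓), payload 011001.
Byte 4: 0x8A = 10001010 (10xxxxxx ✓), payload 001010.
Concatenate: 000011111011001001010 = 0x1F64A (21 bits → U+1F64A).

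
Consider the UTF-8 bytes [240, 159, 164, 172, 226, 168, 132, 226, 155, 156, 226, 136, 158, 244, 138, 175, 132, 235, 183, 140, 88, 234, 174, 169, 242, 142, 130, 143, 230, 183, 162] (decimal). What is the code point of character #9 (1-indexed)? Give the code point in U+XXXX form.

U+8E08F

Offset 0: leading byte 0xF0 = 11110000 → 4-byte char #1 = F0 9F A4 AC.
Offset 4: leading byte 0xE2 = 11100010 → 3-byte char #2 = E2 A8 84.
Offset 7: leading byte 0xE2 = 11100010 → 3-byte char #3 = E2 9B 9C.
Offset 10: leading byte 0xE2 = 11100010 → 3-byte char #4 = E2 88 9E.
Offset 13: leading byte 0xF4 = 11110100 → 4-byte char #5 = F4 8A AF 84.
Offset 17: leading byte 0xEB = 11101011 → 3-byte char #6 = EB B7 8C.
Offset 20: leading byte 0x58 = 01011000 → 1-byte char #7 = 58.
Offset 21: leading byte 0xEA = 11101010 → 3-byte char #8 = EA AE A9.
Offset 24: leading byte 0xF2 = 11110010 → 4-byte char #9 = F2 8E 82 8F.
Leading byte 0xF2 = 11110010 matches 11110xxx → 4-byte sequence.
Byte 1: 0xF2 = 11110010, payload 010 (3 bits).
Byte 2: 0x8E = 10001110 (10xxxxxx ✓), payload 001110.
Byte 3: 0x82 = 10000010 (10xxxxxx ✓), payload 000010.
Byte 4: 0x8F = 10001111 (10xxxxxx ✓), payload 001111.
Concatenate: 010001110000010001111 = 0x8E08F (21 bits → U+8E08F).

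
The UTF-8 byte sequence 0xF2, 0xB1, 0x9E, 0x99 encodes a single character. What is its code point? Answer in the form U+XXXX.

Leading byte 0xF2 = 11110010 matches 11110xxx → 4-byte sequence.
Byte 1: 0xF2 = 11110010, payload 010 (3 bits).
Byte 2: 0xB1 = 10110001 (10xxxxxx ✓), payload 110001.
Byte 3: 0x9E = 10011110 (10xxxxxx ✓), payload 011110.
Byte 4: 0x99 = 10011001 (10xxxxxx ✓), payload 011001.
Concatenate: 010110001011110011001 = 0xB1799 (21 bits → U+B1799).

U+B1799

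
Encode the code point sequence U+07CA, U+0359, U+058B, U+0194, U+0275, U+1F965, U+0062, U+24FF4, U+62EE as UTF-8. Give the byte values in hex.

U+07CA: 2-byte form → DF 8A.
U+0359: 2-byte form → CD 99.
U+058B: 2-byte form → D6 8B.
U+0194: 2-byte form → C6 94.
U+0275: 2-byte form → C9 B5.
U+1F965: 4-byte form → F0 9F A5 A5.
U+0062: 1-byte form → 62.
U+24FF4: 4-byte form → F0 A4 BF B4.
U+62EE: 3-byte form → E6 8B AE.
Concatenated (22 bytes): DF 8A CD 99 D6 8B C6 94 C9 B5 F0 9F A5 A5 62 F0 A4 BF B4 E6 8B AE.

DF 8A CD 99 D6 8B C6 94 C9 B5 F0 9F A5 A5 62 F0 A4 BF B4 E6 8B AE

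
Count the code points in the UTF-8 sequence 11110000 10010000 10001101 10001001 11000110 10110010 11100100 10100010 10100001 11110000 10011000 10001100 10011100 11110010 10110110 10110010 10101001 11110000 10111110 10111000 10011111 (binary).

6

Byte at offset 0: 0xF0 = 11110000 → 4-byte char (#1). Advance 4.
Byte at offset 4: 0xC6 = 11000110 → 2-byte char (#2). Advance 2.
Byte at offset 6: 0xE4 = 11100100 → 3-byte char (#3). Advance 3.
Byte at offset 9: 0xF0 = 11110000 → 4-byte char (#4). Advance 4.
Byte at offset 13: 0xF2 = 11110010 → 4-byte char (#5). Advance 4.
Byte at offset 17: 0xF0 = 11110000 → 4-byte char (#6). Advance 4.
Reached end at offset 21 after 6 code points.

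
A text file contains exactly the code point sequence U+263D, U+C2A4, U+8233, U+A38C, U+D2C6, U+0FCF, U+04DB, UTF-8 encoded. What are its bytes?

U+263D: 3-byte form → E2 98 BD.
U+C2A4: 3-byte form → EC 8A A4.
U+8233: 3-byte form → E8 88 B3.
U+A38C: 3-byte form → EA 8E 8C.
U+D2C6: 3-byte form → ED 8B 86.
U+0FCF: 3-byte form → E0 BF 8F.
U+04DB: 2-byte form → D3 9B.
Concatenated (20 bytes): E2 98 BD EC 8A A4 E8 88 B3 EA 8E 8C ED 8B 86 E0 BF 8F D3 9B.

E2 98 BD EC 8A A4 E8 88 B3 EA 8E 8C ED 8B 86 E0 BF 8F D3 9B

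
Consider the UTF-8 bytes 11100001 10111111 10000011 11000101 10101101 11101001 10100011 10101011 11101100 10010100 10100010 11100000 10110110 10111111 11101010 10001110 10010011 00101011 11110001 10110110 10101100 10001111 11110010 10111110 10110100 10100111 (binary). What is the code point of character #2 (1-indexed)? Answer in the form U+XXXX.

U+016D

Offset 0: leading byte 0xE1 = 11100001 → 3-byte char #1 = E1 BF 83.
Offset 3: leading byte 0xC5 = 11000101 → 2-byte char #2 = C5 AD.
Leading byte 0xC5 = 11000101 matches 110xxxxx → 2-byte sequence.
Byte 1: 0xC5 = 11000101, payload 00101 (5 bits).
Byte 2: 0xAD = 10101101 (10xxxxxx ✓), payload 101101.
Concatenate: 00101101101 = 0x16D (11 bits → U+016D).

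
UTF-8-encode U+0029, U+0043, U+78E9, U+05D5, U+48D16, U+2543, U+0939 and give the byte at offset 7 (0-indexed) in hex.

U+0029 → 1-byte form 29 at offsets 0–0.
U+0043 → 1-byte form 43 at offsets 1–1.
U+78E9 → 3-byte form E7 A3 A9 at offsets 2–4.
U+05D5 → 2-byte form D7 95 at offsets 5–6.
U+48D16 → 4-byte form F1 88 B4 96 at offsets 7–10.
Offset 7 falls in char 5's range; it's byte 1 of F1 88 B4 96 = 0xF1.

0xF1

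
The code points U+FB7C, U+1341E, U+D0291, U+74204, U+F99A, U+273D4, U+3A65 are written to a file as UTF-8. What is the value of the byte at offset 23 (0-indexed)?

0xA9

U+FB7C → 3-byte form EF AD BC at offsets 0–2.
U+1341E → 4-byte form F0 93 90 9E at offsets 3–6.
U+D0291 → 4-byte form F3 90 8A 91 at offsets 7–10.
U+74204 → 4-byte form F1 B4 88 84 at offsets 11–14.
U+F99A → 3-byte form EF A6 9A at offsets 15–17.
U+273D4 → 4-byte form F0 A7 8F 94 at offsets 18–21.
U+3A65 → 3-byte form E3 A9 A5 at offsets 22–24.
Offset 23 falls in char 7's range; it's byte 2 of E3 A9 A5 = 0xA9.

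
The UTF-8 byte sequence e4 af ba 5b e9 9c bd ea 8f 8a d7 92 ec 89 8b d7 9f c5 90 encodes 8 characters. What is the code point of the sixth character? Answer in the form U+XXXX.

Offset 0: leading byte 0xE4 = 11100100 → 3-byte char #1 = E4 AF BA.
Offset 3: leading byte 0x5B = 01011011 → 1-byte char #2 = 5B.
Offset 4: leading byte 0xE9 = 11101001 → 3-byte char #3 = E9 9C BD.
Offset 7: leading byte 0xEA = 11101010 → 3-byte char #4 = EA 8F 8A.
Offset 10: leading byte 0xD7 = 11010111 → 2-byte char #5 = D7 92.
Offset 12: leading byte 0xEC = 11101100 → 3-byte char #6 = EC 89 8B.
Leading byte 0xEC = 11101100 matches 1110xxxx → 3-byte sequence.
Byte 1: 0xEC = 11101100, payload 1100 (4 bits).
Byte 2: 0x89 = 10001001 (10xxxxxx ✓), payload 001001.
Byte 3: 0x8B = 10001011 (10xxxxxx ✓), payload 001011.
Concatenate: 1100001001001011 = 0xC24B (16 bits → U+C24B).

U+C24B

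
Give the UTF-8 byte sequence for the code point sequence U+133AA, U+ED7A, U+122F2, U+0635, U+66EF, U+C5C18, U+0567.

F0 93 8E AA EE B5 BA F0 92 8B B2 D8 B5 E6 9B AF F3 85 B0 98 D5 A7

U+133AA: 4-byte form → F0 93 8E AA.
U+ED7A: 3-byte form → EE B5 BA.
U+122F2: 4-byte form → F0 92 8B B2.
U+0635: 2-byte form → D8 B5.
U+66EF: 3-byte form → E6 9B AF.
U+C5C18: 4-byte form → F3 85 B0 98.
U+0567: 2-byte form → D5 A7.
Concatenated (22 bytes): F0 93 8E AA EE B5 BA F0 92 8B B2 D8 B5 E6 9B AF F3 85 B0 98 D5 A7.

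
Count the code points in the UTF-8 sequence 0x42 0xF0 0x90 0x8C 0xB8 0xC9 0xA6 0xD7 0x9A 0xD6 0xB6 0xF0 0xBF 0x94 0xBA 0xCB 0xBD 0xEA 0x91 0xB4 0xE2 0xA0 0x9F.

9

Byte at offset 0: 0x42 = 01000010 → 1-byte char (#1). Advance 1.
Byte at offset 1: 0xF0 = 11110000 → 4-byte char (#2). Advance 4.
Byte at offset 5: 0xC9 = 11001001 → 2-byte char (#3). Advance 2.
Byte at offset 7: 0xD7 = 11010111 → 2-byte char (#4). Advance 2.
Byte at offset 9: 0xD6 = 11010110 → 2-byte char (#5). Advance 2.
Byte at offset 11: 0xF0 = 11110000 → 4-byte char (#6). Advance 4.
Byte at offset 15: 0xCB = 11001011 → 2-byte char (#7). Advance 2.
Byte at offset 17: 0xEA = 11101010 → 3-byte char (#8). Advance 3.
Byte at offset 20: 0xE2 = 11100010 → 3-byte char (#9). Advance 3.
Reached end at offset 23 after 9 code points.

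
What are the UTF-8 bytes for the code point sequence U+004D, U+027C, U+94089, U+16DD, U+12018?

4D C9 BC F2 94 82 89 E1 9B 9D F0 92 80 98

U+004D: 1-byte form → 4D.
U+027C: 2-byte form → C9 BC.
U+94089: 4-byte form → F2 94 82 89.
U+16DD: 3-byte form → E1 9B 9D.
U+12018: 4-byte form → F0 92 80 98.
Concatenated (14 bytes): 4D C9 BC F2 94 82 89 E1 9B 9D F0 92 80 98.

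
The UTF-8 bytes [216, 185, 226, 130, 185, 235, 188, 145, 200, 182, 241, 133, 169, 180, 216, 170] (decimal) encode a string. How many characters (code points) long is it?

6

Byte at offset 0: 0xD8 = 11011000 → 2-byte char (#1). Advance 2.
Byte at offset 2: 0xE2 = 11100010 → 3-byte char (#2). Advance 3.
Byte at offset 5: 0xEB = 11101011 → 3-byte char (#3). Advance 3.
Byte at offset 8: 0xC8 = 11001000 → 2-byte char (#4). Advance 2.
Byte at offset 10: 0xF1 = 11110001 → 4-byte char (#5). Advance 4.
Byte at offset 14: 0xD8 = 11011000 → 2-byte char (#6). Advance 2.
Reached end at offset 16 after 6 code points.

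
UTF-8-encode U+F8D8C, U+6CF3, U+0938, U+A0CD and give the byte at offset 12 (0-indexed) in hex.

0x8D

U+F8D8C → 4-byte form F3 B8 B6 8C at offsets 0–3.
U+6CF3 → 3-byte form E6 B3 B3 at offsets 4–6.
U+0938 → 3-byte form E0 A4 B8 at offsets 7–9.
U+A0CD → 3-byte form EA 83 8D at offsets 10–12.
Offset 12 falls in char 4's range; it's byte 3 of EA 83 8D = 0x8D.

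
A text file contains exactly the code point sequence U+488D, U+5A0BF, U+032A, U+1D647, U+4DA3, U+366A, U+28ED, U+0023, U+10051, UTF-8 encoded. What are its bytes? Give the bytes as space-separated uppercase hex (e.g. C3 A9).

U+488D: 3-byte form → E4 A2 8D.
U+5A0BF: 4-byte form → F1 9A 82 BF.
U+032A: 2-byte form → CC AA.
U+1D647: 4-byte form → F0 9D 99 87.
U+4DA3: 3-byte form → E4 B6 A3.
U+366A: 3-byte form → E3 99 AA.
U+28ED: 3-byte form → E2 A3 AD.
U+0023: 1-byte form → 23.
U+10051: 4-byte form → F0 90 81 91.
Concatenated (27 bytes): E4 A2 8D F1 9A 82 BF CC AA F0 9D 99 87 E4 B6 A3 E3 99 AA E2 A3 AD 23 F0 90 81 91.

E4 A2 8D F1 9A 82 BF CC AA F0 9D 99 87 E4 B6 A3 E3 99 AA E2 A3 AD 23 F0 90 81 91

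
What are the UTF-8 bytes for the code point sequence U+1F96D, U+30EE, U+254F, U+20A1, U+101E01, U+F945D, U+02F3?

F0 9F A5 AD E3 83 AE E2 95 8F E2 82 A1 F4 81 B8 81 F3 B9 91 9D CB B3

U+1F96D: 4-byte form → F0 9F A5 AD.
U+30EE: 3-byte form → E3 83 AE.
U+254F: 3-byte form → E2 95 8F.
U+20A1: 3-byte form → E2 82 A1.
U+101E01: 4-byte form → F4 81 B8 81.
U+F945D: 4-byte form → F3 B9 91 9D.
U+02F3: 2-byte form → CB B3.
Concatenated (23 bytes): F0 9F A5 AD E3 83 AE E2 95 8F E2 82 A1 F4 81 B8 81 F3 B9 91 9D CB B3.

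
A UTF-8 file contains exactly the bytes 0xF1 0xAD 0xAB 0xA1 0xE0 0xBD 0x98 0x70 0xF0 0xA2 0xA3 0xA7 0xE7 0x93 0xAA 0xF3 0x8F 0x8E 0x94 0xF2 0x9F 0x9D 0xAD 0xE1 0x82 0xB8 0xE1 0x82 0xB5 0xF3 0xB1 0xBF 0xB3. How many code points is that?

Byte at offset 0: 0xF1 = 11110001 → 4-byte char (#1). Advance 4.
Byte at offset 4: 0xE0 = 11100000 → 3-byte char (#2). Advance 3.
Byte at offset 7: 0x70 = 01110000 → 1-byte char (#3). Advance 1.
Byte at offset 8: 0xF0 = 11110000 → 4-byte char (#4). Advance 4.
Byte at offset 12: 0xE7 = 11100111 → 3-byte char (#5). Advance 3.
Byte at offset 15: 0xF3 = 11110011 → 4-byte char (#6). Advance 4.
Byte at offset 19: 0xF2 = 11110010 → 4-byte char (#7). Advance 4.
Byte at offset 23: 0xE1 = 11100001 → 3-byte char (#8). Advance 3.
Byte at offset 26: 0xE1 = 11100001 → 3-byte char (#9). Advance 3.
Byte at offset 29: 0xF3 = 11110011 → 4-byte char (#10). Advance 4.
Reached end at offset 33 after 10 code points.

10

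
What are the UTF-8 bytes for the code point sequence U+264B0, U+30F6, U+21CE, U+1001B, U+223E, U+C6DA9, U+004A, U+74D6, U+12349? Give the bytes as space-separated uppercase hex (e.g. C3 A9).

U+264B0: 4-byte form → F0 A6 92 B0.
U+30F6: 3-byte form → E3 83 B6.
U+21CE: 3-byte form → E2 87 8E.
U+1001B: 4-byte form → F0 90 80 9B.
U+223E: 3-byte form → E2 88 BE.
U+C6DA9: 4-byte form → F3 86 B6 A9.
U+004A: 1-byte form → 4A.
U+74D6: 3-byte form → E7 93 96.
U+12349: 4-byte form → F0 92 8D 89.
Concatenated (29 bytes): F0 A6 92 B0 E3 83 B6 E2 87 8E F0 90 80 9B E2 88 BE F3 86 B6 A9 4A E7 93 96 F0 92 8D 89.

F0 A6 92 B0 E3 83 B6 E2 87 8E F0 90 80 9B E2 88 BE F3 86 B6 A9 4A E7 93 96 F0 92 8D 89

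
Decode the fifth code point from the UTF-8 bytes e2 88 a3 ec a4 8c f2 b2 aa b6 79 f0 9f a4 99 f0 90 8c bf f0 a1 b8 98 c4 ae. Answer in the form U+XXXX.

U+1F919

Offset 0: leading byte 0xE2 = 11100010 → 3-byte char #1 = E2 88 A3.
Offset 3: leading byte 0xEC = 11101100 → 3-byte char #2 = EC A4 8C.
Offset 6: leading byte 0xF2 = 11110010 → 4-byte char #3 = F2 B2 AA B6.
Offset 10: leading byte 0x79 = 01111001 → 1-byte char #4 = 79.
Offset 11: leading byte 0xF0 = 11110000 → 4-byte char #5 = F0 9F A4 99.
Leading byte 0xF0 = 11110000 matches 11110xxx → 4-byte sequence.
Byte 1: 0xF0 = 11110000, payload 000 (3 bits).
Byte 2: 0x9F = 10011111 (10xxxxxx ✓), payload 011111.
Byte 3: 0xA4 = 10100100 (10xxxxxx ✓), payload 100100.
Byte 4: 0x99 = 10011001 (10xxxxxx ✓), payload 011001.
Concatenate: 000011111100100011001 = 0x1F919 (21 bits → U+1F919).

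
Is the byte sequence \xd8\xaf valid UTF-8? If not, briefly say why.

valid

Leading byte 0xD8 = 11011000 → 2-byte form.
Continuation bytes 0xAF=10101111 all match 10xxxxxx.
Decoded value 0x62F is ≥ 0x80 (shortest form) and not a surrogate.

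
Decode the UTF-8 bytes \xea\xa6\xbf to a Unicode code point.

U+A9BF

Leading byte 0xEA = 11101010 matches 1110xxxx → 3-byte sequence.
Byte 1: 0xEA = 11101010, payload 1010 (4 bits).
Byte 2: 0xA6 = 10100110 (10xxxxxx ✓), payload 100110.
Byte 3: 0xBF = 10111111 (10xxxxxx ✓), payload 111111.
Concatenate: 1010100110111111 = 0xA9BF (16 bits → U+A9BF).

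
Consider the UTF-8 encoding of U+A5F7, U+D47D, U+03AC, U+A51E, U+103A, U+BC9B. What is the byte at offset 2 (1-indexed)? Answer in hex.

0x97

1-indexed offset 2 is 0-indexed offset 1.
U+A5F7 → 3-byte form EA 97 B7 at offsets 0–2.
Offset 1 falls in char 1's range; it's byte 2 of EA 97 B7 = 0x97.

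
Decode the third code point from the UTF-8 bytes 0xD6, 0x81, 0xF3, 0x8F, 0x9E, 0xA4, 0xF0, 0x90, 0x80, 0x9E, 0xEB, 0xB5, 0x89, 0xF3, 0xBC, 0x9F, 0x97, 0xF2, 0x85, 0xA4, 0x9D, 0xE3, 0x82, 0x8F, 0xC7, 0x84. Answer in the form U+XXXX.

Offset 0: leading byte 0xD6 = 11010110 → 2-byte char #1 = D6 81.
Offset 2: leading byte 0xF3 = 11110011 → 4-byte char #2 = F3 8F 9E A4.
Offset 6: leading byte 0xF0 = 11110000 → 4-byte char #3 = F0 90 80 9E.
Leading byte 0xF0 = 11110000 matches 11110xxx → 4-byte sequence.
Byte 1: 0xF0 = 11110000, payload 000 (3 bits).
Byte 2: 0x90 = 10010000 (10xxxxxx ✓), payload 010000.
Byte 3: 0x80 = 10000000 (10xxxxxx ✓), payload 000000.
Byte 4: 0x9E = 10011110 (10xxxxxx ✓), payload 011110.
Concatenate: 000010000000000011110 = 0x1001E (21 bits → U+1001E).

U+1001E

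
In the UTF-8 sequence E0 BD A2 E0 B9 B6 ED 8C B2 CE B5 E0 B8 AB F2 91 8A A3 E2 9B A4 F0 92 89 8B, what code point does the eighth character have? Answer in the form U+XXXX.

Offset 0: leading byte 0xE0 = 11100000 → 3-byte char #1 = E0 BD A2.
Offset 3: leading byte 0xE0 = 11100000 → 3-byte char #2 = E0 B9 B6.
Offset 6: leading byte 0xED = 11101101 → 3-byte char #3 = ED 8C B2.
Offset 9: leading byte 0xCE = 11001110 → 2-byte char #4 = CE B5.
Offset 11: leading byte 0xE0 = 11100000 → 3-byte char #5 = E0 B8 AB.
Offset 14: leading byte 0xF2 = 11110010 → 4-byte char #6 = F2 91 8A A3.
Offset 18: leading byte 0xE2 = 11100010 → 3-byte char #7 = E2 9B A4.
Offset 21: leading byte 0xF0 = 11110000 → 4-byte char #8 = F0 92 89 8B.
Leading byte 0xF0 = 11110000 matches 11110xxx → 4-byte sequence.
Byte 1: 0xF0 = 11110000, payload 000 (3 bits).
Byte 2: 0x92 = 10010010 (10xxxxxx ✓), payload 010010.
Byte 3: 0x89 = 10001001 (10xxxxxx ✓), payload 001001.
Byte 4: 0x8B = 10001011 (10xxxxxx ✓), payload 001011.
Concatenate: 000010010001001001011 = 0x1224B (21 bits → U+1224B).

U+1224B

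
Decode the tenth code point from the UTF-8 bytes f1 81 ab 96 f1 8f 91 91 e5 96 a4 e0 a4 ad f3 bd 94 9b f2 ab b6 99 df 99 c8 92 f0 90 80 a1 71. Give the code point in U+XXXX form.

Offset 0: leading byte 0xF1 = 11110001 → 4-byte char #1 = F1 81 AB 96.
Offset 4: leading byte 0xF1 = 11110001 → 4-byte char #2 = F1 8F 91 91.
Offset 8: leading byte 0xE5 = 11100101 → 3-byte char #3 = E5 96 A4.
Offset 11: leading byte 0xE0 = 11100000 → 3-byte char #4 = E0 A4 AD.
Offset 14: leading byte 0xF3 = 11110011 → 4-byte char #5 = F3 BD 94 9B.
Offset 18: leading byte 0xF2 = 11110010 → 4-byte char #6 = F2 AB B6 99.
Offset 22: leading byte 0xDF = 11011111 → 2-byte char #7 = DF 99.
Offset 24: leading byte 0xC8 = 11001000 → 2-byte char #8 = C8 92.
Offset 26: leading byte 0xF0 = 11110000 → 4-byte char #9 = F0 90 80 A1.
Offset 30: leading byte 0x71 = 01110001 → 1-byte char #10 = 71.
Leading byte 0x71 = 01110001 matches 0xxxxxxx → 1-byte sequence.
Byte 1: 0x71 = 01110001, payload 1110001 (7 bits).
Concatenate: 1110001 = 0x71 (7 bits → U+0071).

U+0071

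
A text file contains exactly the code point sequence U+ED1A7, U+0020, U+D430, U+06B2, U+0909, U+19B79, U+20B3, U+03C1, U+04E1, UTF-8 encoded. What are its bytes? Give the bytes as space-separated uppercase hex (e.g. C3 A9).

U+ED1A7: 4-byte form → F3 AD 86 A7.
U+0020: 1-byte form → 20.
U+D430: 3-byte form → ED 90 B0.
U+06B2: 2-byte form → DA B2.
U+0909: 3-byte form → E0 A4 89.
U+19B79: 4-byte form → F0 99 AD B9.
U+20B3: 3-byte form → E2 82 B3.
U+03C1: 2-byte form → CF 81.
U+04E1: 2-byte form → D3 A1.
Concatenated (24 bytes): F3 AD 86 A7 20 ED 90 B0 DA B2 E0 A4 89 F0 99 AD B9 E2 82 B3 CF 81 D3 A1.

F3 AD 86 A7 20 ED 90 B0 DA B2 E0 A4 89 F0 99 AD B9 E2 82 B3 CF 81 D3 A1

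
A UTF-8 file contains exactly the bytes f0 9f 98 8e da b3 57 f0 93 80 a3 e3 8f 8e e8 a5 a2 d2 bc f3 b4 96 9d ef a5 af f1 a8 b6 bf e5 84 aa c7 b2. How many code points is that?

Byte at offset 0: 0xF0 = 11110000 → 4-byte char (#1). Advance 4.
Byte at offset 4: 0xDA = 11011010 → 2-byte char (#2). Advance 2.
Byte at offset 6: 0x57 = 01010111 → 1-byte char (#3). Advance 1.
Byte at offset 7: 0xF0 = 11110000 → 4-byte char (#4). Advance 4.
Byte at offset 11: 0xE3 = 11100011 → 3-byte char (#5). Advance 3.
Byte at offset 14: 0xE8 = 11101000 → 3-byte char (#6). Advance 3.
Byte at offset 17: 0xD2 = 11010010 → 2-byte char (#7). Advance 2.
Byte at offset 19: 0xF3 = 11110011 → 4-byte char (#8). Advance 4.
Byte at offset 23: 0xEF = 11101111 → 3-byte char (#9). Advance 3.
Byte at offset 26: 0xF1 = 11110001 → 4-byte char (#10). Advance 4.
Byte at offset 30: 0xE5 = 11100101 → 3-byte char (#11). Advance 3.
Byte at offset 33: 0xC7 = 11000111 → 2-byte char (#12). Advance 2.
Reached end at offset 35 after 12 code points.

12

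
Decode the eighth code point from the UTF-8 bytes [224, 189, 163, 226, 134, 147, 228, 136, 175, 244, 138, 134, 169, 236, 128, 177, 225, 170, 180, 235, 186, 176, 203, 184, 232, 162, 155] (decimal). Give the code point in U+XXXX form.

Offset 0: leading byte 0xE0 = 11100000 → 3-byte char #1 = E0 BD A3.
Offset 3: leading byte 0xE2 = 11100010 → 3-byte char #2 = E2 86 93.
Offset 6: leading byte 0xE4 = 11100100 → 3-byte char #3 = E4 88 AF.
Offset 9: leading byte 0xF4 = 11110100 → 4-byte char #4 = F4 8A 86 A9.
Offset 13: leading byte 0xEC = 11101100 → 3-byte char #5 = EC 80 B1.
Offset 16: leading byte 0xE1 = 11100001 → 3-byte char #6 = E1 AA B4.
Offset 19: leading byte 0xEB = 11101011 → 3-byte char #7 = EB BA B0.
Offset 22: leading byte 0xCB = 11001011 → 2-byte char #8 = CB B8.
Leading byte 0xCB = 11001011 matches 110xxxxx → 2-byte sequence.
Byte 1: 0xCB = 11001011, payload 01011 (5 bits).
Byte 2: 0xB8 = 10111000 (10xxxxxx ✓), payload 111000.
Concatenate: 01011111000 = 0x2F8 (11 bits → U+02F8).

U+02F8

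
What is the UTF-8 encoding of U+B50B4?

U+B50B4 = 0xB50B4 = 741556 decimal. In range U+10000–U+10FFFF → 4-byte form: 11110xxx 10xxxxxx 10xxxxxx 10xxxxxx.
Binary (21 bits): 010110101000010110100.
Split 3+6+6+6: 010 | 110101 | 000010 | 110100.
Byte 1: 11110010 = 0xF2.
Byte 2: 10110101 = 0xB5.
Byte 3: 10000010 = 0x82.
Byte 4: 10110100 = 0xB4.

F2 B5 82 B4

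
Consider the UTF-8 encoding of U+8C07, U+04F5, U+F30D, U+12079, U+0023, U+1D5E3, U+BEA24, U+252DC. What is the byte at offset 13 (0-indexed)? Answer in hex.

0xF0

U+8C07 → 3-byte form E8 B0 87 at offsets 0–2.
U+04F5 → 2-byte form D3 B5 at offsets 3–4.
U+F30D → 3-byte form EF 8C 8D at offsets 5–7.
U+12079 → 4-byte form F0 92 81 B9 at offsets 8–11.
U+0023 → 1-byte form 23 at offsets 12–12.
U+1D5E3 → 4-byte form F0 9D 97 A3 at offsets 13–16.
Offset 13 falls in char 6's range; it's byte 1 of F0 9D 97 A3 = 0xF0.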